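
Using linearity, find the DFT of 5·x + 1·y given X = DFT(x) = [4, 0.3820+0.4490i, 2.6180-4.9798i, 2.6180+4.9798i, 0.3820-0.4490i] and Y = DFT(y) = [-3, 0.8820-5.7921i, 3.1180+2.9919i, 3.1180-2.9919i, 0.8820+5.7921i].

By linearity: DFT(5x + 1y) = 5·DFT(x) + 1·DFT(y)
= 5·[4, 0.3820+0.4490i, 2.6180-4.9798i, 2.6180+4.9798i, 0.3820-0.4490i] + 1·[-3, 0.8820-5.7921i, 3.1180+2.9919i, 3.1180-2.9919i, 0.8820+5.7921i]

Computing element-wise:
Z[0] = 5·(4) + 1·(-3) = 17
Z[1] = 5·(0.3820+0.4490i) + 1·(0.8820-5.7921i) = 2.7920-3.5471i
Z[2] = 5·(2.6180-4.9798i) + 1·(3.1180+2.9919i) = 16.2080-21.9071i
Z[3] = 5·(2.6180+4.9798i) + 1·(3.1180-2.9919i) = 16.2080+21.9071i
Z[4] = 5·(0.3820-0.4490i) + 1·(0.8820+5.7921i) = 2.7920+3.5471i

DFT(5x + 1y) = 5·X + 1·Y = [17, 2.7920-3.5471i, 16.2080-21.9071i, 16.2080+21.9071i, 2.7920+3.5471i]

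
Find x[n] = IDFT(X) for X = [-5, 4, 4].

x[n] = (1/3) Σ(k=0 to 2) X[k] · e^(2πikn/3)

Computing each x[n]:
x[0] = 1
x[1] = -3
x[2] = -3

x = [1, -3, -3]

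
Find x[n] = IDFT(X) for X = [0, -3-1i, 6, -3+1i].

x[n] = (1/4) Σ(k=0 to 3) X[k] · e^(2πikn/4)

Computing each x[n]:
x[0] = 0
x[1] = -1
x[2] = 3
x[3] = -2

x = [0, -1, 3, -2]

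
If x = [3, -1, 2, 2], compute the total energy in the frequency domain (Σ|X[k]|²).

Parseval: Σ|x[n]|² = (1/N)Σ|X[k]|², so Σ|X[k]|² = N·Σ|x[n]|² = 4·18.0000

Σ|X[k]|² = N·Σ|x[n]|² = 4·18.0000 = 72.0000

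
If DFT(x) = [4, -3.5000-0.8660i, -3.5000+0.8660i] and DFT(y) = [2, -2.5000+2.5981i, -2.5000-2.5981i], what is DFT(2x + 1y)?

By linearity: DFT(2x + 1y) = 2·DFT(x) + 1·DFT(y)
= 2·[4, -3.5000-0.8660i, -3.5000+0.8660i] + 1·[2, -2.5000+2.5981i, -2.5000-2.5981i]

Computing element-wise:
Z[0] = 2·(4) + 1·(2) = 10
Z[1] = 2·(-3.5000-0.8660i) + 1·(-2.5000+2.5981i) = -9.5000+0.8661i
Z[2] = 2·(-3.5000+0.8660i) + 1·(-2.5000-2.5981i) = -9.5000-0.8661i

DFT(2x + 1y) = 2·X + 1·Y = [10, -9.5000+0.8661i, -9.5000-0.8661i]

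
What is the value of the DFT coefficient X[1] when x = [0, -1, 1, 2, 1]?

X[1] = Σ(n=0 to 4) x[n] · ω_5^(1n) where ω_5 = e^(-2πi/5)
= (0)·ω_5^0 + (-1)·ω_5^1 + (1)·ω_5^2 + (2)·ω_5^3 + (1)·ω_5^4

X[1] = -2.4271+2.4899i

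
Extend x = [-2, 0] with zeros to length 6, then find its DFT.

Original 2-point DFT: [-2, -2]
Zero-padded 6-point DFT provides frequency interpolation.

DFT_6([x, 0, ...]) = [-2, -2, -2, -2, -2, -2]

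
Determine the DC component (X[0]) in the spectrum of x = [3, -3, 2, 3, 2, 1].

X[0] = Σ(n=0 to 5) x[n] · ω_6^0 = Σ x[n]
= (3) + (-3) + (2) + (3) + (2) + (1)

X[0] = 8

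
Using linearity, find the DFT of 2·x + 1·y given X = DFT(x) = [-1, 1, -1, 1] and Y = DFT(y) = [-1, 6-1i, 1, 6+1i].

By linearity: DFT(2x + 1y) = 2·DFT(x) + 1·DFT(y)
= 2·[-1, 1, -1, 1] + 1·[-1, 6-1i, 1, 6+1i]

Computing element-wise:
Z[0] = 2·(-1) + 1·(-1) = -3
Z[1] = 2·(1) + 1·(6-1i) = 8-1i
Z[2] = 2·(-1) + 1·(1) = -1
Z[3] = 2·(1) + 1·(6+1i) = 8+1i

DFT(2x + 1y) = 2·X + 1·Y = [-3, 8-1i, -1, 8+1i]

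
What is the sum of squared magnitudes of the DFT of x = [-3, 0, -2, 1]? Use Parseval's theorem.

Parseval: Σ|x[n]|² = (1/N)Σ|X[k]|², so Σ|X[k]|² = N·Σ|x[n]|² = 4·14.0000

Σ|X[k]|² = N·Σ|x[n]|² = 4·14.0000 = 56.0000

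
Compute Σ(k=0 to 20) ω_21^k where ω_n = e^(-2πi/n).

Sum of all nth roots of unity equals 0 for n > 1 (geometric series with r ≠ 1).

0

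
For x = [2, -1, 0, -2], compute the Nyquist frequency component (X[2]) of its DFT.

X[2] = Σ(n=0 to 3) x[n] · ω_4^(2n) where ω_4 = e^(-2πi/4)
= (2)·ω_4^0 + (-1)·ω_4^2 + (0)·ω_4^4 + (-2)·ω_4^6

X[2] = 5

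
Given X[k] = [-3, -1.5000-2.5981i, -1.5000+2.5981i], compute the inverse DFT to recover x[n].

x[n] = (1/3) Σ(k=0 to 2) X[k] · e^(2πikn/3)

Computing each x[n]:
x[0] = -2
x[1] = 1
x[2] = -2

x = [-2, 1, -2]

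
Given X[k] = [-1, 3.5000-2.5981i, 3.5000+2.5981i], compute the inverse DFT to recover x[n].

x[n] = (1/3) Σ(k=0 to 2) X[k] · e^(2πikn/3)

Computing each x[n]:
x[0] = 2
x[1] = 0
x[2] = -3

x = [2, 0, -3]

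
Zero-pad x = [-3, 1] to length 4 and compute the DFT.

Original 2-point DFT: [-2, -4]
Zero-padded 4-point DFT provides frequency interpolation.

DFT_4([x, 0, ...]) = [-2, -3-1i, -4, -3+1i]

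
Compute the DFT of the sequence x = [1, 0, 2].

X[k] = Σ(n=0 to 2) x[n] · ω_3^(nk)
where ω_3 = e^(-2πi/3)

Computing each X[k]:
X[0] = 3
X[1] = 1.7321i
X[2] = -1.7321i

X = [3, 1.7321i, -1.7321i]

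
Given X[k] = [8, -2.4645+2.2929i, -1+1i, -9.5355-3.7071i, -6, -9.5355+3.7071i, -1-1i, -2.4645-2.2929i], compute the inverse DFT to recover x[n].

x[n] = (1/8) Σ(k=0 to 7) X[k] · e^(2πikn/8)

Computing each x[n]:
x[0] = -3
x[1] = 3
x[2] = -1
x[3] = 1
x[4] = 3
x[5] = 0
x[6] = 2
x[7] = 3

x = [-3, 3, -1, 1, 3, 0, 2, 3]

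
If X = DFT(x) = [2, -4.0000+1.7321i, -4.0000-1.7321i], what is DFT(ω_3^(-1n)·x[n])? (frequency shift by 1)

Modulation property: DFT(ω_3^(-1n)·x[n]) = X[(k-1) mod 3], so circularly shift X by 1 positions.

X[k-1] = [-4.0000-1.7321i, 2, -4.0000+1.7321i]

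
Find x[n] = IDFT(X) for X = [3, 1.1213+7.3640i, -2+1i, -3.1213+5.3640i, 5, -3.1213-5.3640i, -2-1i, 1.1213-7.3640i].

x[n] = (1/8) Σ(k=0 to 7) X[k] · e^(2πikn/8)

Computing each x[n]:
x[0] = 0
x[1] = -2
x[2] = 1
x[3] = -3
x[4] = 1
x[5] = 1
x[6] = 2
x[7] = 3

x = [0, -2, 1, -3, 1, 1, 2, 3]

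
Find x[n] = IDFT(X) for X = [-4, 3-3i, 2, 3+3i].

x[n] = (1/4) Σ(k=0 to 3) X[k] · e^(2πikn/4)

Computing each x[n]:
x[0] = 1
x[1] = 0
x[2] = -2
x[3] = -3

x = [1, 0, -2, -3]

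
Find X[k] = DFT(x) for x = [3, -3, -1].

X[k] = Σ(n=0 to 2) x[n] · ω_3^(nk)
where ω_3 = e^(-2πi/3)

Computing each X[k]:
X[0] = -1
X[1] = 5.0000+1.7321i
X[2] = 5.0000-1.7321i

X = [-1, 5.0000+1.7321i, 5.0000-1.7321i]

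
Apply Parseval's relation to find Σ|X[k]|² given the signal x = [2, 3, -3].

Parseval: Σ|x[n]|² = (1/N)Σ|X[k]|², so Σ|X[k]|² = N·Σ|x[n]|² = 3·22.0000

Σ|X[k]|² = N·Σ|x[n]|² = 3·22.0000 = 66.0000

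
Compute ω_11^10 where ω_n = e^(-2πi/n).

ω_11^10 = e^(-2πi·10/11)
= cos(-2π·10/11) + i·sin(-2π·10/11)
= cos(-20π/11) + i·sin(-20π/11)

ω_11^10 = cos(-20π/11) + i·sin(-20π/11) = 0.8413+0.5406i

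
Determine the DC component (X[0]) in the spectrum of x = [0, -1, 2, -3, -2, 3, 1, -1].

X[0] = Σ(n=0 to 7) x[n] · ω_8^0 = Σ x[n]
= (0) + (-1) + (2) + (-3) + (-2) + (3) + (1) + (-1)

X[0] = -1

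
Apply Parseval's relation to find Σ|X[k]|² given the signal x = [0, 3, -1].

Parseval: Σ|x[n]|² = (1/N)Σ|X[k]|², so Σ|X[k]|² = N·Σ|x[n]|² = 3·10.0000

Σ|X[k]|² = N·Σ|x[n]|² = 3·10.0000 = 30.0000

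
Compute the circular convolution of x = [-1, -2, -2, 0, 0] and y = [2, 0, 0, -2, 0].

(x ⊛ y)[n] = Σ(m=0 to 4) x[m] · y[(n-m) mod 5]

Computing each output sample:
(x ⊛ y)[0] = 2
(x ⊛ y)[1] = -4
(x ⊛ y)[2] = -4
(x ⊛ y)[3] = 2
(x ⊛ y)[4] = 4

x ⊛ y = [2, -4, -4, 2, 4]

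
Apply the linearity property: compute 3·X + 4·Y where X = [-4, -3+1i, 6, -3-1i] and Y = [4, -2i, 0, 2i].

By linearity: DFT(3x + 4y) = 3·DFT(x) + 4·DFT(y)
= 3·[-4, -3+1i, 6, -3-1i] + 4·[4, -2i, 0, 2i]

Computing element-wise:
Z[0] = 3·(-4) + 4·(4) = 4
Z[1] = 3·(-3+1i) + 4·(-2i) = -9-5i
Z[2] = 3·(6) + 4·(0) = 18
Z[3] = 3·(-3-1i) + 4·(2i) = -9+5i

DFT(3x + 4y) = 3·X + 4·Y = [4, -9-5i, 18, -9+5i]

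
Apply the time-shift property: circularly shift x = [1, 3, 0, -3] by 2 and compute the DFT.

Time shift by 2: X_shifted[k] = ω_4^(2k) · X[k]
Shifted x = [0, -3, 1, 3]

DFT(x[n-2]) = [1, -1+6i, 1, -1-6i]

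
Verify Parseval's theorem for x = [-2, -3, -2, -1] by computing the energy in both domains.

Time domain:
Σ|x[n]|² = |-2|² + |-3|² + |-2|² + |-1|² = 18.0000

Frequency domain:
(1/4)Σ|X[k]|² = (1/4)(|-8|² + |2i|² + |0|² + |-2i|²) = (1/4)·72.0000 = 18.0000

Both sides agree, confirming Parseval's theorem.

Σ|x[n]|² = (1/N)Σ|X[k]|² = 18.0000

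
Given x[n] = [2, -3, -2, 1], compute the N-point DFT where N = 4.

X[k] = Σ(n=0 to 3) x[n] · ω_4^(nk)
where ω_4 = e^(-2πi/4)

Computing each X[k]:
X[0] = -2
X[1] = 4+4i
X[2] = 2
X[3] = 4-4i

X = [-2, 4+4i, 2, 4-4i]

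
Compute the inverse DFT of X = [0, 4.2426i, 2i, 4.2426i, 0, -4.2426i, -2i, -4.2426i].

x[n] = (1/8) Σ(k=0 to 7) X[k] · e^(2πikn/8)

Computing each x[n]:
x[0] = 0
x[1] = -2
x[2] = 0
x[3] = -1
x[4] = 0
x[5] = 1
x[6] = 0
x[7] = 2

x = [0, -2, 0, -1, 0, 1, 0, 2]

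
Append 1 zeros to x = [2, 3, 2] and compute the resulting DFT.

Original 3-point DFT: [7, -0.5000-0.8660i, -0.5000+0.8660i]
Zero-padded 4-point DFT provides frequency interpolation.

DFT_4([x, 0, ...]) = [7, -3i, 1, 3i]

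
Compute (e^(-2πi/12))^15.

Since ω_12^12 = 1, powers reduce modulo 12.
15 mod 12 = 3
So ω_12^15 = ω_12^3 = e^(-2πi·3/12)

ω_12^15 = ω_12^3 = -1i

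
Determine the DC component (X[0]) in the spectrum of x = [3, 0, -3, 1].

X[0] = Σ(n=0 to 3) x[n] · ω_4^0 = Σ x[n]
= (3) + (0) + (-3) + (1)

X[0] = 1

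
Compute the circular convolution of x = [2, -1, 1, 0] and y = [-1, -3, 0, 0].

(x ⊛ y)[n] = Σ(m=0 to 3) x[m] · y[(n-m) mod 4]

Computing each output sample:
(x ⊛ y)[0] = -2
(x ⊛ y)[1] = -5
(x ⊛ y)[2] = 2
(x ⊛ y)[3] = -3

x ⊛ y = [-2, -5, 2, -3]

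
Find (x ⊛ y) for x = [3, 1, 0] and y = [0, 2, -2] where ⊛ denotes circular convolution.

(x ⊛ y)[n] = Σ(m=0 to 2) x[m] · y[(n-m) mod 3]

Computing each output sample:
(x ⊛ y)[0] = -2
(x ⊛ y)[1] = 6
(x ⊛ y)[2] = -4

x ⊛ y = [-2, 6, -4]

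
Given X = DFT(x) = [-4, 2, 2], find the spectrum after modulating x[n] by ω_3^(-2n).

Modulation property: DFT(ω_3^(-2n)·x[n]) = X[(k-2) mod 3], so circularly shift X by 2 positions.

X[k-2] = [2, 2, -4]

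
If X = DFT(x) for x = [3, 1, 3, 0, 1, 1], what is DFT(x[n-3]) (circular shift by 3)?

Time shift by 3: X_shifted[k] = ω_6^(3k) · X[k]
Shifted x = [0, 1, 1, 3, 1, 3]

DFT(x[n-3]) = [9, -2.0000+1.7321i, 1.7321i, -5, -1.7321i, -2.0000-1.7321i]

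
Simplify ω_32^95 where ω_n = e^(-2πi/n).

Since ω_32^32 = 1, powers reduce modulo 32.
95 mod 32 = 31
So ω_32^95 = ω_32^31 = e^(-2πi·31/32)

ω_32^95 = ω_32^31 = 0.9808+0.1951i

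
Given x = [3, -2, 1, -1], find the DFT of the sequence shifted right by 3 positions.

Time shift by 3: X_shifted[k] = ω_4^(3k) · X[k]
Shifted x = [-2, 1, -1, 3]

DFT(x[n-3]) = [1, -1+2i, -7, -1-2i]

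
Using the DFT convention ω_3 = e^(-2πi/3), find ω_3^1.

ω_3^1 = e^(-2πi·1/3)
= cos(-2π·1/3) + i·sin(-2π·1/3)
= cos(-2π/3) + i·sin(-2π/3)

ω_3^1 = cos(-2π/3) + i·sin(-2π/3) = -0.5000-0.8660i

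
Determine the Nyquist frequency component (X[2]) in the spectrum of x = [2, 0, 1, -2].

X[2] = Σ(n=0 to 3) x[n] · ω_4^(2n) where ω_4 = e^(-2πi/4)
= (2)·ω_4^0 + (0)·ω_4^2 + (1)·ω_4^4 + (-2)·ω_4^6

X[2] = 5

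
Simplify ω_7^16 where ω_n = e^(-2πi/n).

Since ω_7^7 = 1, powers reduce modulo 7.
16 mod 7 = 2
So ω_7^16 = ω_7^2 = e^(-2πi·2/7)

ω_7^16 = ω_7^2 = -0.2225-0.9749i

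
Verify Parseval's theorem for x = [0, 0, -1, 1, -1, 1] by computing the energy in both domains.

Time domain:
Σ|x[n]|² = |0|² + |0|² + |-1|² + |1|² + |-1|² + |1|² = 4.0000

Frequency domain:
(1/6)Σ|X[k]|² = (1/6)(|0|² + |0.5000+0.8660i|² + |1.5000+0.8660i|² + |-4|² + |1.5000-0.8660i|² + |0.5000-0.8660i|²) = (1/6)·24.0000 = 4.0000

Both sides agree, confirming Parseval's theorem.

Σ|x[n]|² = (1/N)Σ|X[k]|² = 4.0000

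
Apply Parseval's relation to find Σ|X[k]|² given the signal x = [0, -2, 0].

Parseval: Σ|x[n]|² = (1/N)Σ|X[k]|², so Σ|X[k]|² = N·Σ|x[n]|² = 3·4.0000

Σ|X[k]|² = N·Σ|x[n]|² = 3·4.0000 = 12.0000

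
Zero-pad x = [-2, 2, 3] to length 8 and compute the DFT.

Original 3-point DFT: [3, -4.5000+0.8660i, -4.5000-0.8660i]
Zero-padded 8-point DFT provides frequency interpolation.

DFT_8([x, 0, ...]) = [3, -0.5858-4.4142i, -5-2i, -3.4142+1.5858i, -1, -3.4142-1.5858i, -5+2i, -0.5858+4.4142i]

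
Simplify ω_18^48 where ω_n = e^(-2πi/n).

Since ω_18^18 = 1, powers reduce modulo 18.
48 mod 18 = 12
So ω_18^48 = ω_18^12 = e^(-2πi·12/18)

ω_18^48 = ω_18^12 = -0.5000+0.8660i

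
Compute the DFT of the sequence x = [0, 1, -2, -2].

X[k] = Σ(n=0 to 3) x[n] · ω_4^(nk)
where ω_4 = e^(-2πi/4)

Computing each X[k]:
X[0] = -3
X[1] = 2-3i
X[2] = -1
X[3] = 2+3i

X = [-3, 2-3i, -1, 2+3i]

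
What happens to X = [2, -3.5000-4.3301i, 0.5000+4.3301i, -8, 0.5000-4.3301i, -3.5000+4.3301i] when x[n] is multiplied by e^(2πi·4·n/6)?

Modulation property: DFT(ω_6^(-4n)·x[n]) = X[(k-4) mod 6], so circularly shift X by 4 positions.

X[k-4] = [0.5000+4.3301i, -8, 0.5000-4.3301i, -3.5000+4.3301i, 2, -3.5000-4.3301i]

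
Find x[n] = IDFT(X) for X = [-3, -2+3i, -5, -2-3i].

x[n] = (1/4) Σ(k=0 to 3) X[k] · e^(2πikn/4)

Computing each x[n]:
x[0] = -3
x[1] = -1
x[2] = -1
x[3] = 2

x = [-3, -1, -1, 2]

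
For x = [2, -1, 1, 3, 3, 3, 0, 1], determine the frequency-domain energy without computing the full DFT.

Parseval: Σ|x[n]|² = (1/N)Σ|X[k]|², so Σ|X[k]|² = N·Σ|x[n]|² = 8·34.0000

Σ|X[k]|² = N·Σ|x[n]|² = 8·34.0000 = 272.0000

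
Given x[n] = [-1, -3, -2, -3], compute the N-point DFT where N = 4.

X[k] = Σ(n=0 to 3) x[n] · ω_4^(nk)
where ω_4 = e^(-2πi/4)

Computing each X[k]:
X[0] = -9
X[1] = 1
X[2] = 3
X[3] = 1

X = [-9, 1, 3, 1]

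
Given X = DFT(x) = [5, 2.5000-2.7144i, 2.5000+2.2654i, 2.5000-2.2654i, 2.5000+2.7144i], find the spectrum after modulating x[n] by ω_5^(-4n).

Modulation property: DFT(ω_5^(-4n)·x[n]) = X[(k-4) mod 5], so circularly shift X by 4 positions.

X[k-4] = [2.5000-2.7144i, 2.5000+2.2654i, 2.5000-2.2654i, 2.5000+2.7144i, 5]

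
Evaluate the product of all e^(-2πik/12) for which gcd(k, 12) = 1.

The primitive 12th roots of unity are ω_12^k for k coprime to 12: k ∈ {1, 5, 7, 11}
Their product equals the constant term of the cyclotomic polynomial Φ_12(x) up to sign.
For n ≥ 3, the product of all primitive nth roots of unity is 1. (For n=1 it is 1; for n=2 it is -1.)

1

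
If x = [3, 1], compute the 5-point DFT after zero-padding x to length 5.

Original 2-point DFT: [4, 2]
Zero-padded 5-point DFT provides frequency interpolation.

DFT_5([x, 0, ...]) = [4, 3.3090-0.9511i, 2.1910-0.5878i, 2.1910+0.5878i, 3.3090+0.9511i]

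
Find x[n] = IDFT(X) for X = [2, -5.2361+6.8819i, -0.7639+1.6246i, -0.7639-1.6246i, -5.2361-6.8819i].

x[n] = (1/5) Σ(k=0 to 4) X[k] · e^(2πikn/5)

Computing each x[n]:
x[0] = -2
x[1] = -3
x[2] = 1
x[3] = 3
x[4] = 3

x = [-2, -3, 1, 3, 3]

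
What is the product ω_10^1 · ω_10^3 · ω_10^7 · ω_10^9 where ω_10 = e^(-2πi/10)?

The primitive 10th roots of unity are ω_10^k for k coprime to 10: k ∈ {1, 3, 7, 9}
Their product equals the constant term of the cyclotomic polynomial Φ_10(x) up to sign.
For n ≥ 3, the product of all primitive nth roots of unity is 1. (For n=1 it is 1; for n=2 it is -1.)

1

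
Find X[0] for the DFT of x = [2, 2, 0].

X[0] = Σ(n=0 to 2) x[n] · ω_3^0 = Σ x[n]
= (2) + (2) + (0)

X[0] = 4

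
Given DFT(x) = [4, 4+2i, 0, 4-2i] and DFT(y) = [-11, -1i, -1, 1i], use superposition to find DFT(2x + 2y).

By linearity: DFT(2x + 2y) = 2·DFT(x) + 2·DFT(y)
= 2·[4, 4+2i, 0, 4-2i] + 2·[-11, -1i, -1, 1i]

Computing element-wise:
Z[0] = 2·(4) + 2·(-11) = -14
Z[1] = 2·(4+2i) + 2·(-1i) = 8+2i
Z[2] = 2·(0) + 2·(-1) = -2
Z[3] = 2·(4-2i) + 2·(1i) = 8-2i

DFT(2x + 2y) = 2·X + 2·Y = [-14, 8+2i, -2, 8-2i]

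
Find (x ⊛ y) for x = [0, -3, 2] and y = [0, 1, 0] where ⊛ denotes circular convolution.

(x ⊛ y)[n] = Σ(m=0 to 2) x[m] · y[(n-m) mod 3]

Computing each output sample:
(x ⊛ y)[0] = 2
(x ⊛ y)[1] = 0
(x ⊛ y)[2] = -3

x ⊛ y = [2, 0, -3]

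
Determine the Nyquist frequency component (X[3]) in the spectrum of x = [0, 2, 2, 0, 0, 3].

X[3] = Σ(n=0 to 5) x[n] · ω_6^(3n) where ω_6 = e^(-2πi/6)
= (0)·ω_6^0 + (2)·ω_6^3 + (2)·ω_6^6 + (0)·ω_6^9 + (0)·ω_6^12 + (3)·ω_6^15

X[3] = -3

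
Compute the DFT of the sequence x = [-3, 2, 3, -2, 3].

X[k] = Σ(n=0 to 4) x[n] · ω_5^(nk)
where ω_5 = e^(-2πi/5)

Computing each X[k]:
X[0] = 3
X[1] = -2.2639-1.9879i
X[2] = -6.7361+5.3431i
X[3] = -6.7361-5.3431i
X[4] = -2.2639+1.9879i

X = [3, -2.2639-1.9879i, -6.7361+5.3431i, -6.7361-5.3431i, -2.2639+1.9879i]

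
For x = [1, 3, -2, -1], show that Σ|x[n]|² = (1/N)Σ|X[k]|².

Time domain:
Σ|x[n]|² = |1|² + |3|² + |-2|² + |-1|² = 15.0000

Frequency domain:
(1/4)Σ|X[k]|² = (1/4)(|1|² + |3-4i|² + |-3|² + |3+4i|²) = (1/4)·60.0000 = 15.0000

Both sides agree, confirming Parseval's theorem.

Σ|x[n]|² = (1/N)Σ|X[k]|² = 15.0000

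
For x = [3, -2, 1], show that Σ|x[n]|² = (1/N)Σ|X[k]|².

Time domain:
Σ|x[n]|² = |3|² + |-2|² + |1|² = 14.0000

Frequency domain:
(1/3)Σ|X[k]|² = (1/3)(|2|² + |3.5000+2.5981i|² + |3.5000-2.5981i|²) = (1/3)·42.0000 = 14.0000

Both sides agree, confirming Parseval's theorem.

Σ|x[n]|² = (1/N)Σ|X[k]|² = 14.0000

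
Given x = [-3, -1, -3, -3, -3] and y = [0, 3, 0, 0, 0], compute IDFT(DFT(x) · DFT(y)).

(x ⊛ y)[n] = Σ(m=0 to 4) x[m] · y[(n-m) mod 5]

Computing each output sample:
(x ⊛ y)[0] = -9
(x ⊛ y)[1] = -9
(x ⊛ y)[2] = -3
(x ⊛ y)[3] = -9
(x ⊛ y)[4] = -9

x ⊛ y = [-9, -9, -3, -9, -9]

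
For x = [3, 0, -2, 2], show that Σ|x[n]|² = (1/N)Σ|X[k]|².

Time domain:
Σ|x[n]|² = |3|² + |0|² + |-2|² + |2|² = 17.0000

Frequency domain:
(1/4)Σ|X[k]|² = (1/4)(|3|² + |5+2i|² + |-1|² + |5-2i|²) = (1/4)·68.0000 = 17.0000

Both sides agree, confirming Parseval's theorem.

Σ|x[n]|² = (1/N)Σ|X[k]|² = 17.0000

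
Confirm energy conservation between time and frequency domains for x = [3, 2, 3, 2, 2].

Time domain:
Σ|x[n]|² = |3|² + |2|² + |3|² + |2|² + |2|² = 30.0000

Frequency domain:
(1/5)Σ|X[k]|² = (1/5)(|12|² + |0.1910-0.5878i|² + |1.3090+0.9511i|² + |1.3090-0.9511i|² + |0.1910+0.5878i|²) = (1/5)·150.0000 = 30.0000

Both sides agree, confirming Parseval's theorem.

Σ|x[n]|² = (1/N)Σ|X[k]|² = 30.0000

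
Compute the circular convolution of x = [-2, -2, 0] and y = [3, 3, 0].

(x ⊛ y)[n] = Σ(m=0 to 2) x[m] · y[(n-m) mod 3]

Computing each output sample:
(x ⊛ y)[0] = -6
(x ⊛ y)[1] = -12
(x ⊛ y)[2] = -6

x ⊛ y = [-6, -12, -6]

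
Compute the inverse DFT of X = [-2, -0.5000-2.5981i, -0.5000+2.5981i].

x[n] = (1/3) Σ(k=0 to 2) X[k] · e^(2πikn/3)

Computing each x[n]:
x[0] = -1
x[1] = 1
x[2] = -2

x = [-1, 1, -2]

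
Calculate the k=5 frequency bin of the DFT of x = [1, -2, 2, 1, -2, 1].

X[5] = Σ(n=0 to 5) x[n] · ω_6^(5n) where ω_6 = e^(-2πi/6)
= (1)·ω_6^0 + (-2)·ω_6^5 + (2)·ω_6^10 + (1)·ω_6^15 + (-2)·ω_6^20 + (1)·ω_6^25

X[5] = -0.5000+0.8660i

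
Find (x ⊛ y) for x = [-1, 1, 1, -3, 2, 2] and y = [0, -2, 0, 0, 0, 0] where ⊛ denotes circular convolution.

(x ⊛ y)[n] = Σ(m=0 to 5) x[m] · y[(n-m) mod 6]

Computing each output sample:
(x ⊛ y)[0] = -4
(x ⊛ y)[1] = 2
(x ⊛ y)[2] = -2
(x ⊛ y)[3] = -2
(x ⊛ y)[4] = 6
(x ⊛ y)[5] = -4

x ⊛ y = [-4, 2, -2, -2, 6, -4]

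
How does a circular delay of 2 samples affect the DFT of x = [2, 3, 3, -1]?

Time shift by 2: X_shifted[k] = ω_4^(2k) · X[k]
Shifted x = [3, -1, 2, 3]

DFT(x[n-2]) = [7, 1+4i, 3, 1-4i]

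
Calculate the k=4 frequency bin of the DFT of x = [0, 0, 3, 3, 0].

X[4] = Σ(n=0 to 4) x[n] · ω_5^(4n) where ω_5 = e^(-2πi/5)
= (0)·ω_5^0 + (0)·ω_5^4 + (3)·ω_5^8 + (3)·ω_5^12 + (0)·ω_5^16

X[4] = -4.8541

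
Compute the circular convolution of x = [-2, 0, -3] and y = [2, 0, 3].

(x ⊛ y)[n] = Σ(m=0 to 2) x[m] · y[(n-m) mod 3]

Computing each output sample:
(x ⊛ y)[0] = -4
(x ⊛ y)[1] = -9
(x ⊛ y)[2] = -12

x ⊛ y = [-4, -9, -12]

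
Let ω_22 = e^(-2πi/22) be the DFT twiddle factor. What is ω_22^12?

ω_22^12 = e^(-2πi·12/22)
= cos(-2π·12/22) + i·sin(-2π·12/22)
= cos(-24π/22) + i·sin(-24π/22)

ω_22^12 = cos(-24π/22) + i·sin(-24π/22) = -0.9595+0.2817i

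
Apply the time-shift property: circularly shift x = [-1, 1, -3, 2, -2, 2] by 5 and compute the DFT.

Time shift by 5: X_shifted[k] = ω_6^(5k) · X[k]
Shifted x = [1, -3, 2, -2, 2, -1]

DFT(x[n-5]) = [-1, -1.0000+1.7321i, -1.0000+1.7321i, 11, -1.0000-1.7321i, -1.0000-1.7321i]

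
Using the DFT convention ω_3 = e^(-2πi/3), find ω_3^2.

ω_3^2 = e^(-2πi·2/3)
= cos(-2π·2/3) + i·sin(-2π·2/3)
= cos(-4π/3) + i·sin(-4π/3)

ω_3^2 = cos(-4π/3) + i·sin(-4π/3) = -0.5000+0.8660i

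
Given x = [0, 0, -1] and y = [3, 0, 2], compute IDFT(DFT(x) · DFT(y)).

(x ⊛ y)[n] = Σ(m=0 to 2) x[m] · y[(n-m) mod 3]

Computing each output sample:
(x ⊛ y)[0] = 0
(x ⊛ y)[1] = -2
(x ⊛ y)[2] = -3

x ⊛ y = [0, -2, -3]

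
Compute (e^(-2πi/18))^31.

Since ω_18^18 = 1, powers reduce modulo 18.
31 mod 18 = 13
So ω_18^31 = ω_18^13 = e^(-2πi·13/18)

ω_18^31 = ω_18^13 = -0.1736+0.9848i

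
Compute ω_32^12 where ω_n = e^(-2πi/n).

ω_32^12 = e^(-2πi·12/32)
= cos(-2π·12/32) + i·sin(-2π·12/32)
= cos(-24π/32) + i·sin(-24π/32)

ω_32^12 = cos(-24π/32) + i·sin(-24π/32) = -0.7071-0.7071i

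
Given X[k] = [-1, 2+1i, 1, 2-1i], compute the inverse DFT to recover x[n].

x[n] = (1/4) Σ(k=0 to 3) X[k] · e^(2πikn/4)

Computing each x[n]:
x[0] = 1
x[1] = -1
x[2] = -1
x[3] = 0

x = [1, -1, -1, 0]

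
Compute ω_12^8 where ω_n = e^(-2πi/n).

ω_12^8 = e^(-2πi·8/12)
= cos(-2π·8/12) + i·sin(-2π·8/12)
= cos(-16π/12) + i·sin(-16π/12)

ω_12^8 = cos(-16π/12) + i·sin(-16π/12) = -0.5000+0.8660i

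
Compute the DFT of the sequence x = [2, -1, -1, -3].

X[k] = Σ(n=0 to 3) x[n] · ω_4^(nk)
where ω_4 = e^(-2πi/4)

Computing each X[k]:
X[0] = -3
X[1] = 3-2i
X[2] = 5
X[3] = 3+2i

X = [-3, 3-2i, 5, 3+2i]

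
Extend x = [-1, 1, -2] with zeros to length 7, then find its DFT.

Original 3-point DFT: [-2, -0.5000-2.5981i, -0.5000+2.5981i]
Zero-padded 7-point DFT provides frequency interpolation.

DFT_7([x, 0, ...]) = [-2, 0.0685+1.1680i, 0.5794-1.8427i, -3.1479-1.9975i, -3.1479+1.9975i, 0.5794+1.8427i, 0.0685-1.1680i]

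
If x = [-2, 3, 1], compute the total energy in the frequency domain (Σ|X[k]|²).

Parseval: Σ|x[n]|² = (1/N)Σ|X[k]|², so Σ|X[k]|² = N·Σ|x[n]|² = 3·14.0000

Σ|X[k]|² = N·Σ|x[n]|² = 3·14.0000 = 42.0000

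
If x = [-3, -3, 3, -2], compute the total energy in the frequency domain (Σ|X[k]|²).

Parseval: Σ|x[n]|² = (1/N)Σ|X[k]|², so Σ|X[k]|² = N·Σ|x[n]|² = 4·31.0000

Σ|X[k]|² = N·Σ|x[n]|² = 4·31.0000 = 124.0000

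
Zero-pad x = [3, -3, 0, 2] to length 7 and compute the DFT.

Original 4-point DFT: [2, 3+5i, 4, 3-5i]
Zero-padded 7-point DFT provides frequency interpolation.

DFT_7([x, 0, ...]) = [2, -0.6724+1.4777i, 4.9145+4.4884i, 5.2579-0.6482i, 5.2579+0.6482i, 4.9145-4.4884i, -0.6724-1.4777i]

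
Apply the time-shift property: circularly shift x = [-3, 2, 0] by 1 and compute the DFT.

Time shift by 1: X_shifted[k] = ω_3^(1k) · X[k]
Shifted x = [0, -3, 2]

DFT(x[n-1]) = [-1, 0.5000+4.3301i, 0.5000-4.3301i]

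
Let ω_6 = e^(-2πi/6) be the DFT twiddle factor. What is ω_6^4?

ω_6^4 = e^(-2πi·4/6)
= cos(-2π·4/6) + i·sin(-2π·4/6)
= cos(-8π/6) + i·sin(-8π/6)

ω_6^4 = cos(-8π/6) + i·sin(-8π/6) = -0.5000+0.8660i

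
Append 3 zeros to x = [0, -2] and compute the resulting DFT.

Original 2-point DFT: [-2, 2]
Zero-padded 5-point DFT provides frequency interpolation.

DFT_5([x, 0, ...]) = [-2, -0.6180+1.9021i, 1.6180+1.1756i, 1.6180-1.1756i, -0.6180-1.9021i]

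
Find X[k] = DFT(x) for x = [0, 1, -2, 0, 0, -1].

X[k] = Σ(n=0 to 5) x[n] · ω_6^(nk)
where ω_6 = e^(-2πi/6)

Computing each X[k]:
X[0] = -2
X[1] = 1
X[2] = 1.0000-3.4641i
X[3] = -2
X[4] = 1.0000+3.4641i
X[5] = 1

X = [-2, 1, 1.0000-3.4641i, -2, 1.0000+3.4641i, 1]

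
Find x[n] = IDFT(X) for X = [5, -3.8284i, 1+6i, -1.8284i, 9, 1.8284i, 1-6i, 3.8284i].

x[n] = (1/8) Σ(k=0 to 7) X[k] · e^(2πikn/8)

Computing each x[n]:
x[0] = 2
x[1] = -1
x[2] = 2
x[3] = 2
x[4] = 2
x[5] = -3
x[6] = 1
x[7] = 0

x = [2, -1, 2, 2, 2, -3, 1, 0]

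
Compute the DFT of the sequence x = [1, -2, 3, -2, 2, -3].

X[k] = Σ(n=0 to 5) x[n] · ω_6^(nk)
where ω_6 = e^(-2πi/6)

Computing each X[k]:
X[0] = -1
X[1] = -2.0000-1.7321i
X[2] = -1
X[3] = 13
X[4] = -1
X[5] = -2.0000+1.7321i

X = [-1, -2.0000-1.7321i, -1, 13, -1, -2.0000+1.7321i]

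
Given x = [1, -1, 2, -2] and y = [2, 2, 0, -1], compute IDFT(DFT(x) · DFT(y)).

(x ⊛ y)[n] = Σ(m=0 to 3) x[m] · y[(n-m) mod 4]

Computing each output sample:
(x ⊛ y)[0] = -1
(x ⊛ y)[1] = -2
(x ⊛ y)[2] = 4
(x ⊛ y)[3] = -1

x ⊛ y = [-1, -2, 4, -1]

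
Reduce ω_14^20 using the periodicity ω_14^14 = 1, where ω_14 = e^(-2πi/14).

Since ω_14^14 = 1, powers reduce modulo 14.
20 mod 14 = 6
So ω_14^20 = ω_14^6 = e^(-2πi·6/14)

ω_14^20 = ω_14^6 = -0.9010-0.4339i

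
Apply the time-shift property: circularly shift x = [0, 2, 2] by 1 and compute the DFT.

Time shift by 1: X_shifted[k] = ω_3^(1k) · X[k]
Shifted x = [2, 0, 2]

DFT(x[n-1]) = [4, 1.0000+1.7321i, 1.0000-1.7321i]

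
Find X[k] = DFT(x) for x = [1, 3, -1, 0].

X[k] = Σ(n=0 to 3) x[n] · ω_4^(nk)
where ω_4 = e^(-2πi/4)

Computing each X[k]:
X[0] = 3
X[1] = 2-3i
X[2] = -3
X[3] = 2+3i

X = [3, 2-3i, -3, 2+3i]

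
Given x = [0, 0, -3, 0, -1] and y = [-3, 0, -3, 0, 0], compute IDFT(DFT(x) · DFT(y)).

(x ⊛ y)[n] = Σ(m=0 to 4) x[m] · y[(n-m) mod 5]

Computing each output sample:
(x ⊛ y)[0] = 0
(x ⊛ y)[1] = 3
(x ⊛ y)[2] = 9
(x ⊛ y)[3] = 0
(x ⊛ y)[4] = 12

x ⊛ y = [0, 3, 9, 0, 12]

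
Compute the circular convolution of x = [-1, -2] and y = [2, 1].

(x ⊛ y)[n] = Σ(m=0 to 1) x[m] · y[(n-m) mod 2]

Computing each output sample:
(x ⊛ y)[0] = -4
(x ⊛ y)[1] = -5

x ⊛ y = [-4, -5]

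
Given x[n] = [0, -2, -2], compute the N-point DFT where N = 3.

X[k] = Σ(n=0 to 2) x[n] · ω_3^(nk)
where ω_3 = e^(-2πi/3)

Computing each X[k]:
X[0] = -4
X[1] = 2
X[2] = 2

X = [-4, 2, 2]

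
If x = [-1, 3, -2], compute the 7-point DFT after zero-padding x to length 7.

Original 3-point DFT: [0, -1.5000-4.3301i, -1.5000+4.3301i]
Zero-padded 7-point DFT provides frequency interpolation.

DFT_7([x, 0, ...]) = [0, 1.3155-0.3956i, 0.1344-3.7926i, -4.9499-2.8653i, -4.9499+2.8653i, 0.1344+3.7926i, 1.3155+0.3956i]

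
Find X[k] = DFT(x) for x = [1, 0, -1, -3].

X[k] = Σ(n=0 to 3) x[n] · ω_4^(nk)
where ω_4 = e^(-2πi/4)

Computing each X[k]:
X[0] = -3
X[1] = 2-3i
X[2] = 3
X[3] = 2+3i

X = [-3, 2-3i, 3, 2+3i]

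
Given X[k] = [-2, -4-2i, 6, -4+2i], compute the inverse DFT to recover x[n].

x[n] = (1/4) Σ(k=0 to 3) X[k] · e^(2πikn/4)

Computing each x[n]:
x[0] = -1
x[1] = -1
x[2] = 3
x[3] = -3

x = [-1, -1, 3, -3]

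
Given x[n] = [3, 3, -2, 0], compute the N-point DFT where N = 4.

X[k] = Σ(n=0 to 3) x[n] · ω_4^(nk)
where ω_4 = e^(-2πi/4)

Computing each X[k]:
X[0] = 4
X[1] = 5-3i
X[2] = -2
X[3] = 5+3i

X = [4, 5-3i, -2, 5+3i]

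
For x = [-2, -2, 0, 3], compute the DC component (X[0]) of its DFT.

X[0] = Σ(n=0 to 3) x[n] · ω_4^0 = Σ x[n]
= (-2) + (-2) + (0) + (3)

X[0] = -1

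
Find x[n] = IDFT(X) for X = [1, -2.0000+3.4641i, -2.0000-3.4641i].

x[n] = (1/3) Σ(k=0 to 2) X[k] · e^(2πikn/3)

Computing each x[n]:
x[0] = -1
x[1] = -1
x[2] = 3

x = [-1, -1, 3]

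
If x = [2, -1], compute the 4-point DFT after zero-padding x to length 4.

Original 2-point DFT: [1, 3]
Zero-padded 4-point DFT provides frequency interpolation.

DFT_4([x, 0, ...]) = [1, 2+1i, 3, 2-1i]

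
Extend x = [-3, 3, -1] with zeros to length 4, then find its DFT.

Original 3-point DFT: [-1, -4.0000-3.4641i, -4.0000+3.4641i]
Zero-padded 4-point DFT provides frequency interpolation.

DFT_4([x, 0, ...]) = [-1, -2-3i, -7, -2+3i]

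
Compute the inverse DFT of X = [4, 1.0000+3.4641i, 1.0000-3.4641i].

x[n] = (1/3) Σ(k=0 to 2) X[k] · e^(2πikn/3)

Computing each x[n]:
x[0] = 2
x[1] = -1
x[2] = 3

x = [2, -1, 3]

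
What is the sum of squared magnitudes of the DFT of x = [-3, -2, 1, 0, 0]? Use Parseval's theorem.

Parseval: Σ|x[n]|² = (1/N)Σ|X[k]|², so Σ|X[k]|² = N·Σ|x[n]|² = 5·14.0000

Σ|X[k]|² = N·Σ|x[n]|² = 5·14.0000 = 70.0000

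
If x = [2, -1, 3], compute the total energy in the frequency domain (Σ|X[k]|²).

Parseval: Σ|x[n]|² = (1/N)Σ|X[k]|², so Σ|X[k]|² = N·Σ|x[n]|² = 3·14.0000

Σ|X[k]|² = N·Σ|x[n]|² = 3·14.0000 = 42.0000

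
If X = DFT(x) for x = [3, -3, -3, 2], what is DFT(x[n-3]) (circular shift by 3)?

Time shift by 3: X_shifted[k] = ω_4^(3k) · X[k]
Shifted x = [-3, -3, 2, 3]

DFT(x[n-3]) = [-1, -5+6i, -1, -5-6i]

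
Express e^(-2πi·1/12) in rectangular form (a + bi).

ω_12^1 = e^(-2πi·1/12)
= cos(-2π·1/12) + i·sin(-2π·1/12)
= cos(-2π/12) + i·sin(-2π/12)

ω_12^1 = cos(-2π/12) + i·sin(-2π/12) = 0.8660-0.5000i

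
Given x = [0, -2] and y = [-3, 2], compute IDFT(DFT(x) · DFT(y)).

(x ⊛ y)[n] = Σ(m=0 to 1) x[m] · y[(n-m) mod 2]

Computing each output sample:
(x ⊛ y)[0] = -4
(x ⊛ y)[1] = 6

x ⊛ y = [-4, 6]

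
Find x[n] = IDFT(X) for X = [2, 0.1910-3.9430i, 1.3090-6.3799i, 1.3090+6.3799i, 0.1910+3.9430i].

x[n] = (1/5) Σ(k=0 to 4) X[k] · e^(2πikn/5)

Computing each x[n]:
x[0] = 1
x[1] = 3
x[2] = -1
x[3] = 2
x[4] = -3

x = [1, 3, -1, 2, -3]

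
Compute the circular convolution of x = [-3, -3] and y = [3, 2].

(x ⊛ y)[n] = Σ(m=0 to 1) x[m] · y[(n-m) mod 2]

Computing each output sample:
(x ⊛ y)[0] = -15
(x ⊛ y)[1] = -15

x ⊛ y = [-15, -15]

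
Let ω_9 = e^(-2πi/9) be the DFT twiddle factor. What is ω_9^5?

ω_9^5 = e^(-2πi·5/9)
= cos(-2π·5/9) + i·sin(-2π·5/9)
= cos(-10π/9) + i·sin(-10π/9)

ω_9^5 = cos(-10π/9) + i·sin(-10π/9) = -0.9397+0.3420i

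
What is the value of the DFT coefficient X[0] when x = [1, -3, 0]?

X[0] = Σ(n=0 to 2) x[n] · ω_3^0 = Σ x[n]
= (1) + (-3) + (0)

X[0] = -2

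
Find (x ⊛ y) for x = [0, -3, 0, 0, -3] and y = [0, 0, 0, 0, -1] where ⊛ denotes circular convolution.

(x ⊛ y)[n] = Σ(m=0 to 4) x[m] · y[(n-m) mod 5]

Computing each output sample:
(x ⊛ y)[0] = 3
(x ⊛ y)[1] = 0
(x ⊛ y)[2] = 0
(x ⊛ y)[3] = 3
(x ⊛ y)[4] = 0

x ⊛ y = [3, 0, 0, 3, 0]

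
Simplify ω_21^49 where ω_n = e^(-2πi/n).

Since ω_21^21 = 1, powers reduce modulo 21.
49 mod 21 = 7
So ω_21^49 = ω_21^7 = e^(-2πi·7/21)

ω_21^49 = ω_21^7 = -0.5000-0.8660i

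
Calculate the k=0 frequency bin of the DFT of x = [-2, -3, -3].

X[0] = Σ(n=0 to 2) x[n] · ω_3^0 = Σ x[n]
= (-2) + (-3) + (-3)

X[0] = -8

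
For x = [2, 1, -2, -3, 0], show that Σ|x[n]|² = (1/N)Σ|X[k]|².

Time domain:
Σ|x[n]|² = |2|² + |1|² + |-2|² + |-3|² + |0|² = 18.0000

Frequency domain:
(1/5)Σ|X[k]|² = (1/5)(|-2|² + |6.3541-1.5388i|² + |-0.3541+0.3633i|² + |-0.3541-0.3633i|² + |6.3541+1.5388i|²) = (1/5)·90.0000 = 18.0000

Both sides agree, confirming Parseval's theorem.

Σ|x[n]|² = (1/N)Σ|X[k]|² = 18.0000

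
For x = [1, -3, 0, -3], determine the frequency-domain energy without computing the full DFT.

Parseval: Σ|x[n]|² = (1/N)Σ|X[k]|², so Σ|X[k]|² = N·Σ|x[n]|² = 4·19.0000

Σ|X[k]|² = N·Σ|x[n]|² = 4·19.0000 = 76.0000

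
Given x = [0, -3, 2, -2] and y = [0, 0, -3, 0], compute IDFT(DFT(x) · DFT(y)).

(x ⊛ y)[n] = Σ(m=0 to 3) x[m] · y[(n-m) mod 4]

Computing each output sample:
(x ⊛ y)[0] = -6
(x ⊛ y)[1] = 6
(x ⊛ y)[2] = 0
(x ⊛ y)[3] = 9

x ⊛ y = [-6, 6, 0, 9]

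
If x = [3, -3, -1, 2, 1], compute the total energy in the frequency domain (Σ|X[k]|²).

Parseval: Σ|x[n]|² = (1/N)Σ|X[k]|², so Σ|X[k]|² = N·Σ|x[n]|² = 5·24.0000

Σ|X[k]|² = N·Σ|x[n]|² = 5·24.0000 = 120.0000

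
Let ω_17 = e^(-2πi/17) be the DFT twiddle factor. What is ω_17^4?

ω_17^4 = e^(-2πi·4/17)
= cos(-2π·4/17) + i·sin(-2π·4/17)
= cos(-8π/17) + i·sin(-8π/17)

ω_17^4 = cos(-8π/17) + i·sin(-8π/17) = 0.0923-0.9957i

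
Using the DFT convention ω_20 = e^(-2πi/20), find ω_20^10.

ω_20^10 = e^(-2πi·10/20)
= cos(-2π·10/20) + i·sin(-2π·10/20)
= cos(-20π/20) + i·sin(-20π/20)

ω_20^10 = cos(-20π/20) + i·sin(-20π/20) = -1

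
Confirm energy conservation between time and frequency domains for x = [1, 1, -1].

Time domain:
Σ|x[n]|² = |1|² + |1|² + |-1|² = 3.0000

Frequency domain:
(1/3)Σ|X[k]|² = (1/3)(|1|² + |1.0000-1.7321i|² + |1.0000+1.7321i|²) = (1/3)·9.0000 = 3.0000

Both sides agree, confirming Parseval's theorem.

Σ|x[n]|² = (1/N)Σ|X[k]|² = 3.0000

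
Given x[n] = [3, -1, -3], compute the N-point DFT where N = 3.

X[k] = Σ(n=0 to 2) x[n] · ω_3^(nk)
where ω_3 = e^(-2πi/3)

Computing each X[k]:
X[0] = -1
X[1] = 5.0000-1.7321i
X[2] = 5.0000+1.7321i

X = [-1, 5.0000-1.7321i, 5.0000+1.7321i]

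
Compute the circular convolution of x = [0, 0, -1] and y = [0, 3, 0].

(x ⊛ y)[n] = Σ(m=0 to 2) x[m] · y[(n-m) mod 3]

Computing each output sample:
(x ⊛ y)[0] = -3
(x ⊛ y)[1] = 0
(x ⊛ y)[2] = 0

x ⊛ y = [-3, 0, 0]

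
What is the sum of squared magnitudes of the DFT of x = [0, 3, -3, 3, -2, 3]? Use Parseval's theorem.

Parseval: Σ|x[n]|² = (1/N)Σ|X[k]|², so Σ|X[k]|² = N·Σ|x[n]|² = 6·40.0000

Σ|X[k]|² = N·Σ|x[n]|² = 6·40.0000 = 240.0000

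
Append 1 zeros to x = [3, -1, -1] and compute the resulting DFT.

Original 3-point DFT: [1, 4, 4]
Zero-padded 4-point DFT provides frequency interpolation.

DFT_4([x, 0, ...]) = [1, 4+1i, 3, 4-1i]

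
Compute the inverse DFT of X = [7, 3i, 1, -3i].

x[n] = (1/4) Σ(k=0 to 3) X[k] · e^(2πikn/4)

Computing each x[n]:
x[0] = 2
x[1] = 0
x[2] = 2
x[3] = 3

x = [2, 0, 2, 3]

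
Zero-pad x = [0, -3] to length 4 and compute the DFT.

Original 2-point DFT: [-3, 3]
Zero-padded 4-point DFT provides frequency interpolation.

DFT_4([x, 0, ...]) = [-3, 3i, 3, -3i]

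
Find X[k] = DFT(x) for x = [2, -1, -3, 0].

X[k] = Σ(n=0 to 3) x[n] · ω_4^(nk)
where ω_4 = e^(-2πi/4)

Computing each X[k]:
X[0] = -2
X[1] = 5+1i
X[2] = 0
X[3] = 5-1i

X = [-2, 5+1i, 0, 5-1i]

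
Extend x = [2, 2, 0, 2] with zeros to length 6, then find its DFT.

Original 4-point DFT: [6, 2, -2, 2]
Zero-padded 6-point DFT provides frequency interpolation.

DFT_6([x, 0, ...]) = [6, 1.0000-1.7321i, 3.0000-1.7321i, -2, 3.0000+1.7321i, 1.0000+1.7321i]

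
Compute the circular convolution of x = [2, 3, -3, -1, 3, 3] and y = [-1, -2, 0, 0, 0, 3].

(x ⊛ y)[n] = Σ(m=0 to 5) x[m] · y[(n-m) mod 6]

Computing each output sample:
(x ⊛ y)[0] = 1
(x ⊛ y)[1] = -16
(x ⊛ y)[2] = -6
(x ⊛ y)[3] = 16
(x ⊛ y)[4] = 8
(x ⊛ y)[5] = -3

x ⊛ y = [1, -16, -6, 16, 8, -3]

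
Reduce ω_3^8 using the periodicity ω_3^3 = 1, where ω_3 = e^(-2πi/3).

Since ω_3^3 = 1, powers reduce modulo 3.
8 mod 3 = 2
So ω_3^8 = ω_3^2 = e^(-2πi·2/3)

ω_3^8 = ω_3^2 = -0.5000+0.8660i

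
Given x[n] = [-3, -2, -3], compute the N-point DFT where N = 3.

X[k] = Σ(n=0 to 2) x[n] · ω_3^(nk)
where ω_3 = e^(-2πi/3)

Computing each X[k]:
X[0] = -8
X[1] = -0.5000-0.8660i
X[2] = -0.5000+0.8660i

X = [-8, -0.5000-0.8660i, -0.5000+0.8660i]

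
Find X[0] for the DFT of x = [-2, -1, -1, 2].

X[0] = Σ(n=0 to 3) x[n] · ω_4^0 = Σ x[n]
= (-2) + (-1) + (-1) + (2)

X[0] = -2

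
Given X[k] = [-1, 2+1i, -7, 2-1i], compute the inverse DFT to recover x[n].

x[n] = (1/4) Σ(k=0 to 3) X[k] · e^(2πikn/4)

Computing each x[n]:
x[0] = -1
x[1] = 1
x[2] = -3
x[3] = 2

x = [-1, 1, -3, 2]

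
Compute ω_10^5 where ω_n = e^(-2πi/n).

ω_10^5 = e^(-2πi·5/10)
= cos(-2π·5/10) + i·sin(-2π·5/10)
= cos(-10π/10) + i·sin(-10π/10)

ω_10^5 = cos(-10π/10) + i·sin(-10π/10) = -1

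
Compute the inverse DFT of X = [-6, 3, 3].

x[n] = (1/3) Σ(k=0 to 2) X[k] · e^(2πikn/3)

Computing each x[n]:
x[0] = 0
x[1] = -3
x[2] = -3

x = [0, -3, -3]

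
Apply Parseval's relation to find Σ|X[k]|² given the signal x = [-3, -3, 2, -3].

Parseval: Σ|x[n]|² = (1/N)Σ|X[k]|², so Σ|X[k]|² = N·Σ|x[n]|² = 4·31.0000

Σ|X[k]|² = N·Σ|x[n]|² = 4·31.0000 = 124.0000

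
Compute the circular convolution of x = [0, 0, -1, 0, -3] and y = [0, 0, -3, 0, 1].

(x ⊛ y)[n] = Σ(m=0 to 4) x[m] · y[(n-m) mod 5]

Computing each output sample:
(x ⊛ y)[0] = 0
(x ⊛ y)[1] = 8
(x ⊛ y)[2] = 0
(x ⊛ y)[3] = -3
(x ⊛ y)[4] = 3

x ⊛ y = [0, 8, 0, -3, 3]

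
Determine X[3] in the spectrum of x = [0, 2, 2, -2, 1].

X[3] = Σ(n=0 to 4) x[n] · ω_5^(3n) where ω_5 = e^(-2πi/5)
= (0)·ω_5^0 + (2)·ω_5^3 + (2)·ω_5^6 + (-2)·ω_5^9 + (1)·ω_5^12

X[3] = -2.4271-3.2164i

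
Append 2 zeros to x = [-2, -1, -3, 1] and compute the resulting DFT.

Original 4-point DFT: [-5, 1+2i, -5, 1-2i]
Zero-padded 6-point DFT provides frequency interpolation.

DFT_6([x, 0, ...]) = [-5, -2.0000+3.4641i, 1.0000-1.7321i, -5, 1.0000+1.7321i, -2.0000-3.4641i]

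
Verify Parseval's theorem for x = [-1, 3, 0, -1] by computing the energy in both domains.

Time domain:
Σ|x[n]|² = |-1|² + |3|² + |0|² + |-1|² = 11.0000

Frequency domain:
(1/4)Σ|X[k]|² = (1/4)(|1|² + |-1-4i|² + |-3|² + |-1+4i|²) = (1/4)·44.0000 = 11.0000

Both sides agree, confirming Parseval's theorem.

Σ|x[n]|² = (1/N)Σ|X[k]|² = 11.0000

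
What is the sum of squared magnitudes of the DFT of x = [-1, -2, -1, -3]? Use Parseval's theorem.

Parseval: Σ|x[n]|² = (1/N)Σ|X[k]|², so Σ|X[k]|² = N·Σ|x[n]|² = 4·15.0000

Σ|X[k]|² = N·Σ|x[n]|² = 4·15.0000 = 60.0000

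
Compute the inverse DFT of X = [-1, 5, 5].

x[n] = (1/3) Σ(k=0 to 2) X[k] · e^(2πikn/3)

Computing each x[n]:
x[0] = 3
x[1] = -2
x[2] = -2

x = [3, -2, -2]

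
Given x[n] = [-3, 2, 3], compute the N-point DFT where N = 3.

X[k] = Σ(n=0 to 2) x[n] · ω_3^(nk)
where ω_3 = e^(-2πi/3)

Computing each X[k]:
X[0] = 2
X[1] = -5.5000+0.8660i
X[2] = -5.5000-0.8660i

X = [2, -5.5000+0.8660i, -5.5000-0.8660i]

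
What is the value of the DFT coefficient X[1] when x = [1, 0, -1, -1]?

X[1] = Σ(n=0 to 3) x[n] · ω_4^(1n) where ω_4 = e^(-2πi/4)
= (1)·ω_4^0 + (0)·ω_4^1 + (-1)·ω_4^2 + (-1)·ω_4^3

X[1] = 2-1i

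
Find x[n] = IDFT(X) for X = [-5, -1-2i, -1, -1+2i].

x[n] = (1/4) Σ(k=0 to 3) X[k] · e^(2πikn/4)

Computing each x[n]:
x[0] = -2
x[1] = 0
x[2] = -1
x[3] = -2

x = [-2, 0, -1, -2]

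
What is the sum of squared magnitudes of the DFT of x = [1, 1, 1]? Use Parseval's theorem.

Parseval: Σ|x[n]|² = (1/N)Σ|X[k]|², so Σ|X[k]|² = N·Σ|x[n]|² = 3·3.0000

Σ|X[k]|² = N·Σ|x[n]|² = 3·3.0000 = 9.0000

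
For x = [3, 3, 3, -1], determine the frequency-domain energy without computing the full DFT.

Parseval: Σ|x[n]|² = (1/N)Σ|X[k]|², so Σ|X[k]|² = N·Σ|x[n]|² = 4·28.0000

Σ|X[k]|² = N·Σ|x[n]|² = 4·28.0000 = 112.0000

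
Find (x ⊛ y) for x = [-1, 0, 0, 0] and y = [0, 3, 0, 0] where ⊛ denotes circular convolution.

(x ⊛ y)[n] = Σ(m=0 to 3) x[m] · y[(n-m) mod 4]

Computing each output sample:
(x ⊛ y)[0] = 0
(x ⊛ y)[1] = -3
(x ⊛ y)[2] = 0
(x ⊛ y)[3] = 0

x ⊛ y = [0, -3, 0, 0]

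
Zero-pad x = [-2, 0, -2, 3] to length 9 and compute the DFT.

Original 4-point DFT: [-1, 3i, -7, -3i]
Zero-padded 9-point DFT provides frequency interpolation.

DFT_9([x, 0, ...]) = [-1, -3.8473-0.6285i, -1.6206+3.2821i, 2.0000-1.7321i, -5.0321-3.8837i, -5.0321+3.8837i, 2.0000+1.7321i, -1.6206-3.2821i, -3.8473+0.6285i]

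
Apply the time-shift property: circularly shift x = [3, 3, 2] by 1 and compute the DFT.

Time shift by 1: X_shifted[k] = ω_3^(1k) · X[k]
Shifted x = [2, 3, 3]

DFT(x[n-1]) = [8, -1, -1]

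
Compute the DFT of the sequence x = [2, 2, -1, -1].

X[k] = Σ(n=0 to 3) x[n] · ω_4^(nk)
where ω_4 = e^(-2πi/4)

Computing each X[k]:
X[0] = 2
X[1] = 3-3i
X[2] = 0
X[3] = 3+3i

X = [2, 3-3i, 0, 3+3i]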